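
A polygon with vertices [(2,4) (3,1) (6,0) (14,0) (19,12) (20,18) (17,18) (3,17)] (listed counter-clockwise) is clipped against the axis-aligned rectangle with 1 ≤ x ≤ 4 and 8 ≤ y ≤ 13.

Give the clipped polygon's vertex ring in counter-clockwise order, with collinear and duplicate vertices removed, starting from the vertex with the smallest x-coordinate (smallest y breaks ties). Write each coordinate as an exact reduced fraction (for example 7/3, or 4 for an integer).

Clipped polygon: [(30/13,8) (4,8) (4,13) (35/13,13)]

1. After x ≥ 1: [(2,4) (3,1) (6,0) (14,0) (19,12) (20,18) (17,18) (3,17)]
2. After x ≤ 4: [(2,4) (3,1) (4,2/3) (4,239/14) (3,17)]
3. After y ≥ 8: [(30/13,8) (4,8) (4,239/14) (3,17)]
4. After y ≤ 13: [(35/13,13) (30/13,8) (4,8) (4,13)]
5. Canonical ring: [(30/13,8) (4,8) (4,13) (35/13,13)]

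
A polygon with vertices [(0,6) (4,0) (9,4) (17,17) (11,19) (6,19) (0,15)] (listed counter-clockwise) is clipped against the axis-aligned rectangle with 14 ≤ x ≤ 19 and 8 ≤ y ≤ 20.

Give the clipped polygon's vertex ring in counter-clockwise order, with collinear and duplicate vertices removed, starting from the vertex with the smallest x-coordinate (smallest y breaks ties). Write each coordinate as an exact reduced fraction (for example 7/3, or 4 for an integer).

1. After x ≥ 14: [(14,97/8) (17,17) (14,18)]
2. After x ≤ 19: [(14,97/8) (17,17) (14,18)]
3. After y ≥ 8: [(14,97/8) (17,17) (14,18)]
4. After y ≤ 20: [(14,97/8) (17,17) (14,18)]
5. Canonical ring: [(14,97/8) (17,17) (14,18)]

Clipped polygon: [(14,97/8) (17,17) (14,18)]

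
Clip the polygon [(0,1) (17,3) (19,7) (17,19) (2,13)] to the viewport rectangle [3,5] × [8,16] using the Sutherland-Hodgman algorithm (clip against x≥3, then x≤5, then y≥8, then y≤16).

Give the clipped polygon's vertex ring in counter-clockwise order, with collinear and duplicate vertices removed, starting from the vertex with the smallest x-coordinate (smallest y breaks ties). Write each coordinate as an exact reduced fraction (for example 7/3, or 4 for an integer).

1. After x ≥ 3: [(3,23/17) (17,3) (19,7) (17,19) (3,67/5)]
2. After x ≤ 5: [(3,23/17) (5,27/17) (5,71/5) (3,67/5)]
3. After y ≥ 8: [(3,8) (5,8) (5,71/5) (3,67/5)]
4. After y ≤ 16: [(3,8) (5,8) (5,71/5) (3,67/5)]
5. Canonical ring: [(3,8) (5,8) (5,71/5) (3,67/5)]

Clipped polygon: [(3,8) (5,8) (5,71/5) (3,67/5)]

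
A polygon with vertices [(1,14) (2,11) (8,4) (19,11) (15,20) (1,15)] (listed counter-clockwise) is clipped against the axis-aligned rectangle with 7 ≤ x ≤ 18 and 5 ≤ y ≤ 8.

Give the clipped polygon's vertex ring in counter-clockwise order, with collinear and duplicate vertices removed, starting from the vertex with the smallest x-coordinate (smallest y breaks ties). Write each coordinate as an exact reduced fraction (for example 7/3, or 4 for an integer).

Clipped polygon: [(7,31/6) (50/7,5) (67/7,5) (100/7,8) (7,8)]

1. After x ≥ 7: [(7,31/6) (8,4) (19,11) (15,20) (7,120/7)]
2. After x ≤ 18: [(7,31/6) (8,4) (18,114/11) (18,53/4) (15,20) (7,120/7)]
3. After y ≥ 5: [(7,31/6) (50/7,5) (67/7,5) (18,114/11) (18,53/4) (15,20) (7,120/7)]
4. After y ≤ 8: [(7,8) (7,31/6) (50/7,5) (67/7,5) (100/7,8)]
5. Canonical ring: [(7,31/6) (50/7,5) (67/7,5) (100/7,8) (7,8)]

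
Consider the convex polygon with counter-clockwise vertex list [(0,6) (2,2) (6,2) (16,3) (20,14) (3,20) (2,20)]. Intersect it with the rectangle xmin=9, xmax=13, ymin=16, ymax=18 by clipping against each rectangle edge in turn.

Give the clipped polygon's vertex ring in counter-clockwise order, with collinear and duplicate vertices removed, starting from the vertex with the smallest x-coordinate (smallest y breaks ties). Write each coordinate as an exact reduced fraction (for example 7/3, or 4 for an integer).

1. After x ≥ 9: [(9,23/10) (16,3) (20,14) (9,304/17)]
2. After x ≤ 13: [(9,23/10) (13,27/10) (13,280/17) (9,304/17)]
3. After y ≥ 16: [(9,16) (13,16) (13,280/17) (9,304/17)]
4. After y ≤ 18: [(9,16) (13,16) (13,280/17) (9,304/17)]
5. Canonical ring: [(9,16) (13,16) (13,280/17) (9,304/17)]

Clipped polygon: [(9,16) (13,16) (13,280/17) (9,304/17)]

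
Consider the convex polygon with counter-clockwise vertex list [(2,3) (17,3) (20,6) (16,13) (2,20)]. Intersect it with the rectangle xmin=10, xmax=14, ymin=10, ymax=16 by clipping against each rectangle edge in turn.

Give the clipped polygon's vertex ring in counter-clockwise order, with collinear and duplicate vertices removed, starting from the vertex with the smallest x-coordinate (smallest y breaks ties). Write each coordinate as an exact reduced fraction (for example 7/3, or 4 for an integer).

1. After x ≥ 10: [(10,3) (17,3) (20,6) (16,13) (10,16)]
2. After x ≤ 14: [(10,3) (14,3) (14,14) (10,16)]
3. After y ≥ 10: [(10,10) (14,10) (14,14) (10,16)]
4. After y ≤ 16: [(10,10) (14,10) (14,14) (10,16)]
5. Canonical ring: [(10,10) (14,10) (14,14) (10,16)]

Clipped polygon: [(10,10) (14,10) (14,14) (10,16)]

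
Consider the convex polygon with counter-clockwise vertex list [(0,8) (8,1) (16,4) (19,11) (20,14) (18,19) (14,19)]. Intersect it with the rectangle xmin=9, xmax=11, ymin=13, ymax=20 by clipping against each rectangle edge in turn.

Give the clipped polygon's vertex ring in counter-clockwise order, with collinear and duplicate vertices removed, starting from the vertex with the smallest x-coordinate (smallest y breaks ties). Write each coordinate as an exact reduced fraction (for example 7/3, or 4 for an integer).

Clipped polygon: [(9,13) (11,13) (11,233/14) (9,211/14)]

1. After x ≥ 9: [(9,211/14) (9,11/8) (16,4) (19,11) (20,14) (18,19) (14,19)]
2. After x ≤ 11: [(11,233/14) (9,211/14) (9,11/8) (11,17/8)]
3. After y ≥ 13: [(11,13) (11,233/14) (9,211/14) (9,13)]
4. After y ≤ 20: [(11,13) (11,233/14) (9,211/14) (9,13)]
5. Canonical ring: [(9,13) (11,13) (11,233/14) (9,211/14)]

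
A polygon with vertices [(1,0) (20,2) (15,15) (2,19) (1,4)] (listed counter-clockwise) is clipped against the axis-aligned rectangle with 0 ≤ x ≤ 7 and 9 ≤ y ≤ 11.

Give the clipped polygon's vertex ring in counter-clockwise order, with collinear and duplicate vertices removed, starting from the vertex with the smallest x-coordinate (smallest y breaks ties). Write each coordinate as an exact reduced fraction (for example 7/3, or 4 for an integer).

1. After x ≥ 0: [(1,0) (20,2) (15,15) (2,19) (1,4)]
2. After x ≤ 7: [(1,0) (7,12/19) (7,227/13) (2,19) (1,4)]
3. After y ≥ 9: [(7,9) (7,227/13) (2,19) (4/3,9)]
4. After y ≤ 11: [(7,9) (7,11) (22/15,11) (4/3,9)]
5. Canonical ring: [(4/3,9) (7,9) (7,11) (22/15,11)]

Clipped polygon: [(4/3,9) (7,9) (7,11) (22/15,11)]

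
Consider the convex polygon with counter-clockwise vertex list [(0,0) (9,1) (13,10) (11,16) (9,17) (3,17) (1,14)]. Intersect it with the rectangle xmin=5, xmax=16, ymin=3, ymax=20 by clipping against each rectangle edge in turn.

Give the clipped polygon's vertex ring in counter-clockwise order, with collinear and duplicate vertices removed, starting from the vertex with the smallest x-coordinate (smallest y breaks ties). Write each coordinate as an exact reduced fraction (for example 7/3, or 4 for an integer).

1. After x ≥ 5: [(5,5/9) (9,1) (13,10) (11,16) (9,17) (5,17)]
2. After x ≤ 16: [(5,5/9) (9,1) (13,10) (11,16) (9,17) (5,17)]
3. After y ≥ 3: [(5,3) (89/9,3) (13,10) (11,16) (9,17) (5,17)]
4. After y ≤ 20: [(5,3) (89/9,3) (13,10) (11,16) (9,17) (5,17)]
5. Canonical ring: [(5,3) (89/9,3) (13,10) (11,16) (9,17) (5,17)]

Clipped polygon: [(5,3) (89/9,3) (13,10) (11,16) (9,17) (5,17)]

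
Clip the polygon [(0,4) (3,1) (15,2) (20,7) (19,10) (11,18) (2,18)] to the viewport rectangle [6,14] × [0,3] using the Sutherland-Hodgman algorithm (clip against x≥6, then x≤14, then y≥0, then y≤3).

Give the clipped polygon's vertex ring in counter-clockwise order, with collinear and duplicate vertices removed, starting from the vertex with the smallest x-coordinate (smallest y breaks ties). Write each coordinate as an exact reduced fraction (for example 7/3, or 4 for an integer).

Clipped polygon: [(6,5/4) (14,23/12) (14,3) (6,3)]

1. After x ≥ 6: [(6,5/4) (15,2) (20,7) (19,10) (11,18) (6,18)]
2. After x ≤ 14: [(6,5/4) (14,23/12) (14,15) (11,18) (6,18)]
3. After y ≥ 0: [(6,5/4) (14,23/12) (14,15) (11,18) (6,18)]
4. After y ≤ 3: [(6,3) (6,5/4) (14,23/12) (14,3)]
5. Canonical ring: [(6,5/4) (14,23/12) (14,3) (6,3)]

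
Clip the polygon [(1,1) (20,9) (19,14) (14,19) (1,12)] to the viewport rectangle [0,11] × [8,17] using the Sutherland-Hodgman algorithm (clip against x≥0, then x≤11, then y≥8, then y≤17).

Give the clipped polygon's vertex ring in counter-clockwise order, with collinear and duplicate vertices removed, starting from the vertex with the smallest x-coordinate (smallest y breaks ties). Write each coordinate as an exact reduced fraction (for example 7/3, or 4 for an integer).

1. After x ≥ 0: [(1,1) (20,9) (19,14) (14,19) (1,12)]
2. After x ≤ 11: [(1,1) (11,99/19) (11,226/13) (1,12)]
3. After y ≥ 8: [(1,8) (11,8) (11,226/13) (1,12)]
4. After y ≤ 17: [(1,8) (11,8) (11,17) (72/7,17) (1,12)]
5. Canonical ring: [(1,8) (11,8) (11,17) (72/7,17) (1,12)]

Clipped polygon: [(1,8) (11,8) (11,17) (72/7,17) (1,12)]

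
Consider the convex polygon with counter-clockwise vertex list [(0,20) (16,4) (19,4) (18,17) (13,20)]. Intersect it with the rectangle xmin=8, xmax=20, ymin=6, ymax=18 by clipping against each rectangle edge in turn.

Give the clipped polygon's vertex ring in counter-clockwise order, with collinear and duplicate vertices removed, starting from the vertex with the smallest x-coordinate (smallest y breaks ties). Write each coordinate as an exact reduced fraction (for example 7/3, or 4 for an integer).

1. After x ≥ 8: [(8,20) (8,12) (16,4) (19,4) (18,17) (13,20)]
2. After x ≤ 20: [(8,20) (8,12) (16,4) (19,4) (18,17) (13,20)]
3. After y ≥ 6: [(8,20) (8,12) (14,6) (245/13,6) (18,17) (13,20)]
4. After y ≤ 18: [(8,18) (8,12) (14,6) (245/13,6) (18,17) (49/3,18)]
5. Canonical ring: [(8,12) (14,6) (245/13,6) (18,17) (49/3,18) (8,18)]

Clipped polygon: [(8,12) (14,6) (245/13,6) (18,17) (49/3,18) (8,18)]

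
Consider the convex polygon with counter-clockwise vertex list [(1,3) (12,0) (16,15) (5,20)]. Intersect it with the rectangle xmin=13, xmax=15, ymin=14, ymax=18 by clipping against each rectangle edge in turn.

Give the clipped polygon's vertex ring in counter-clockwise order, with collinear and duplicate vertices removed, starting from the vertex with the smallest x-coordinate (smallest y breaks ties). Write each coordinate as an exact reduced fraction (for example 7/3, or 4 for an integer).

Clipped polygon: [(13,14) (15,14) (15,170/11) (13,180/11)]

1. After x ≥ 13: [(13,15/4) (16,15) (13,180/11)]
2. After x ≤ 15: [(13,15/4) (15,45/4) (15,170/11) (13,180/11)]
3. After y ≥ 14: [(13,14) (15,14) (15,170/11) (13,180/11)]
4. After y ≤ 18: [(13,14) (15,14) (15,170/11) (13,180/11)]
5. Canonical ring: [(13,14) (15,14) (15,170/11) (13,180/11)]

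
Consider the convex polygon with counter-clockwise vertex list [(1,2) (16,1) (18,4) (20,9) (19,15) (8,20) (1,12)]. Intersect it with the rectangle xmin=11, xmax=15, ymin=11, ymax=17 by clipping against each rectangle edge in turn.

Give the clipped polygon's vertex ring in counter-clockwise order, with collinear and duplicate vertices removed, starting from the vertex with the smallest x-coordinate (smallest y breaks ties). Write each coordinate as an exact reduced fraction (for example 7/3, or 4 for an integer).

1. After x ≥ 11: [(11,4/3) (16,1) (18,4) (20,9) (19,15) (11,205/11)]
2. After x ≤ 15: [(11,4/3) (15,16/15) (15,185/11) (11,205/11)]
3. After y ≥ 11: [(11,11) (15,11) (15,185/11) (11,205/11)]
4. After y ≤ 17: [(11,17) (11,11) (15,11) (15,185/11) (73/5,17)]
5. Canonical ring: [(11,11) (15,11) (15,185/11) (73/5,17) (11,17)]

Clipped polygon: [(11,11) (15,11) (15,185/11) (73/5,17) (11,17)]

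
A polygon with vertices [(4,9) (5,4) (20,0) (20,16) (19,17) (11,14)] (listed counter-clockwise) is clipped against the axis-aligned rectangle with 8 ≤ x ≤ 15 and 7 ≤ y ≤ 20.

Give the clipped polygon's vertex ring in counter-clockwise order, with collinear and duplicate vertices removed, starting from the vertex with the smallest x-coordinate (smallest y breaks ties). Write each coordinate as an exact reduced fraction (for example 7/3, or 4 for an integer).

1. After x ≥ 8: [(8,83/7) (8,16/5) (20,0) (20,16) (19,17) (11,14)]
2. After x ≤ 15: [(8,83/7) (8,16/5) (15,4/3) (15,31/2) (11,14)]
3. After y ≥ 7: [(8,83/7) (8,7) (15,7) (15,31/2) (11,14)]
4. After y ≤ 20: [(8,83/7) (8,7) (15,7) (15,31/2) (11,14)]
5. Canonical ring: [(8,7) (15,7) (15,31/2) (11,14) (8,83/7)]

Clipped polygon: [(8,7) (15,7) (15,31/2) (11,14) (8,83/7)]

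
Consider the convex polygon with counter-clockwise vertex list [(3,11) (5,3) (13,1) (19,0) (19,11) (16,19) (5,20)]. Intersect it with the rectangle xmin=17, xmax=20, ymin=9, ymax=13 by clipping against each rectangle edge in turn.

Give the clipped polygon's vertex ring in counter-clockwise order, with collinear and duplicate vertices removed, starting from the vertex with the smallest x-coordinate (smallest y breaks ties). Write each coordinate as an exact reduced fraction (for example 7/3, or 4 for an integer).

Clipped polygon: [(17,9) (19,9) (19,11) (73/4,13) (17,13)]

1. After x ≥ 17: [(17,1/3) (19,0) (19,11) (17,49/3)]
2. After x ≤ 20: [(17,1/3) (19,0) (19,11) (17,49/3)]
3. After y ≥ 9: [(17,9) (19,9) (19,11) (17,49/3)]
4. After y ≤ 13: [(17,13) (17,9) (19,9) (19,11) (73/4,13)]
5. Canonical ring: [(17,9) (19,9) (19,11) (73/4,13) (17,13)]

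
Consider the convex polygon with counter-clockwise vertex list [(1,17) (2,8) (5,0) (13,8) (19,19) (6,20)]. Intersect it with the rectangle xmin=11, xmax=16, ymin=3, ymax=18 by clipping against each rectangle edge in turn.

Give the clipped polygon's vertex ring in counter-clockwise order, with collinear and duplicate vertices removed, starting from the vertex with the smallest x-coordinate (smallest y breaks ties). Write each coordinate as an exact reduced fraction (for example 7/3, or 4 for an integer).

1. After x ≥ 11: [(11,6) (13,8) (19,19) (11,255/13)]
2. After x ≤ 16: [(11,6) (13,8) (16,27/2) (16,250/13) (11,255/13)]
3. After y ≥ 3: [(11,6) (13,8) (16,27/2) (16,250/13) (11,255/13)]
4. After y ≤ 18: [(11,18) (11,6) (13,8) (16,27/2) (16,18)]
5. Canonical ring: [(11,6) (13,8) (16,27/2) (16,18) (11,18)]

Clipped polygon: [(11,6) (13,8) (16,27/2) (16,18) (11,18)]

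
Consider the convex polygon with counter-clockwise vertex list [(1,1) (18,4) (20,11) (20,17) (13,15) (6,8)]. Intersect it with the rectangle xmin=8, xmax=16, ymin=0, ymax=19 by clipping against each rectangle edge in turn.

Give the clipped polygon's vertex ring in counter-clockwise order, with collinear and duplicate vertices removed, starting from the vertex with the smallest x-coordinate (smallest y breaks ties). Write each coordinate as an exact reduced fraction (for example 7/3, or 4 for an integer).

Clipped polygon: [(8,38/17) (16,62/17) (16,111/7) (13,15) (8,10)]

1. After x ≥ 8: [(8,38/17) (18,4) (20,11) (20,17) (13,15) (8,10)]
2. After x ≤ 16: [(8,38/17) (16,62/17) (16,111/7) (13,15) (8,10)]
3. After y ≥ 0: [(8,38/17) (16,62/17) (16,111/7) (13,15) (8,10)]
4. After y ≤ 19: [(8,38/17) (16,62/17) (16,111/7) (13,15) (8,10)]
5. Canonical ring: [(8,38/17) (16,62/17) (16,111/7) (13,15) (8,10)]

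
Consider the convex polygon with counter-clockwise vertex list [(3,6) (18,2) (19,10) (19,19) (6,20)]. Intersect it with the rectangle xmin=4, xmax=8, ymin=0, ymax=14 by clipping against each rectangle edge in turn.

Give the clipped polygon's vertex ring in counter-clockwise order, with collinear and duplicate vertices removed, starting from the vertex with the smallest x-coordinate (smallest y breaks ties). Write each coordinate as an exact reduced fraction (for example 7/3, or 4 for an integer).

Clipped polygon: [(4,86/15) (8,14/3) (8,14) (33/7,14) (4,32/3)]

1. After x ≥ 4: [(4,32/3) (4,86/15) (18,2) (19,10) (19,19) (6,20)]
2. After x ≤ 8: [(4,32/3) (4,86/15) (8,14/3) (8,258/13) (6,20)]
3. After y ≥ 0: [(4,32/3) (4,86/15) (8,14/3) (8,258/13) (6,20)]
4. After y ≤ 14: [(33/7,14) (4,32/3) (4,86/15) (8,14/3) (8,14)]
5. Canonical ring: [(4,86/15) (8,14/3) (8,14) (33/7,14) (4,32/3)]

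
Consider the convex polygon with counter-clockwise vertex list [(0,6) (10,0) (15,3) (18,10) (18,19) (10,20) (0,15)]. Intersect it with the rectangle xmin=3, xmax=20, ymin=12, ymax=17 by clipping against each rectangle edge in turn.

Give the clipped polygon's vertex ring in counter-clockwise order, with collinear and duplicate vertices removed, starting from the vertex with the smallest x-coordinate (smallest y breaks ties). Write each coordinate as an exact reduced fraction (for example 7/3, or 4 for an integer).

1. After x ≥ 3: [(3,21/5) (10,0) (15,3) (18,10) (18,19) (10,20) (3,33/2)]
2. After x ≤ 20: [(3,21/5) (10,0) (15,3) (18,10) (18,19) (10,20) (3,33/2)]
3. After y ≥ 12: [(3,12) (18,12) (18,19) (10,20) (3,33/2)]
4. After y ≤ 17: [(3,12) (18,12) (18,17) (4,17) (3,33/2)]
5. Canonical ring: [(3,12) (18,12) (18,17) (4,17) (3,33/2)]

Clipped polygon: [(3,12) (18,12) (18,17) (4,17) (3,33/2)]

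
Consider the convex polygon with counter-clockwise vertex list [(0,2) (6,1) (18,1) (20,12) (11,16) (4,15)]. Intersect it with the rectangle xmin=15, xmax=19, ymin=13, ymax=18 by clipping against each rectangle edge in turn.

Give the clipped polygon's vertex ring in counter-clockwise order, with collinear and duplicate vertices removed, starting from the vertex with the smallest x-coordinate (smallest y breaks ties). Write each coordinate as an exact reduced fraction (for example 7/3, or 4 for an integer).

Clipped polygon: [(15,13) (71/4,13) (15,128/9)]

1. After x ≥ 15: [(15,1) (18,1) (20,12) (15,128/9)]
2. After x ≤ 19: [(15,1) (18,1) (19,13/2) (19,112/9) (15,128/9)]
3. After y ≥ 13: [(15,13) (71/4,13) (15,128/9)]
4. After y ≤ 18: [(15,13) (71/4,13) (15,128/9)]
5. Canonical ring: [(15,13) (71/4,13) (15,128/9)]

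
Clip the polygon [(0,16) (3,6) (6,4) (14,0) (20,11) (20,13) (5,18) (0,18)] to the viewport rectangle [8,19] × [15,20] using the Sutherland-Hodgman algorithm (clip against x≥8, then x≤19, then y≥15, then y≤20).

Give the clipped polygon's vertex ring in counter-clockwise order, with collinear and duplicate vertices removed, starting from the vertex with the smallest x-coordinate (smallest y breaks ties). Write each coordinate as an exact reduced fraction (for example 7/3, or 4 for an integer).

1. After x ≥ 8: [(8,3) (14,0) (20,11) (20,13) (8,17)]
2. After x ≤ 19: [(8,3) (14,0) (19,55/6) (19,40/3) (8,17)]
3. After y ≥ 15: [(8,15) (14,15) (8,17)]
4. After y ≤ 20: [(8,15) (14,15) (8,17)]
5. Canonical ring: [(8,15) (14,15) (8,17)]

Clipped polygon: [(8,15) (14,15) (8,17)]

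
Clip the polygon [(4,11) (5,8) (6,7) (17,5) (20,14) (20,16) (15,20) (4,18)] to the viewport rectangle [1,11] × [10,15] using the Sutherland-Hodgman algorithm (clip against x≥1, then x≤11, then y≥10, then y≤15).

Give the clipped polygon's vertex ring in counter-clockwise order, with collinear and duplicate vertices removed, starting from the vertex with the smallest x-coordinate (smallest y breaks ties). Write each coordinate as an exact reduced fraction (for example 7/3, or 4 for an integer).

1. After x ≥ 1: [(4,11) (5,8) (6,7) (17,5) (20,14) (20,16) (15,20) (4,18)]
2. After x ≤ 11: [(4,11) (5,8) (6,7) (11,67/11) (11,212/11) (4,18)]
3. After y ≥ 10: [(4,11) (13/3,10) (11,10) (11,212/11) (4,18)]
4. After y ≤ 15: [(4,15) (4,11) (13/3,10) (11,10) (11,15)]
5. Canonical ring: [(4,11) (13/3,10) (11,10) (11,15) (4,15)]

Clipped polygon: [(4,11) (13/3,10) (11,10) (11,15) (4,15)]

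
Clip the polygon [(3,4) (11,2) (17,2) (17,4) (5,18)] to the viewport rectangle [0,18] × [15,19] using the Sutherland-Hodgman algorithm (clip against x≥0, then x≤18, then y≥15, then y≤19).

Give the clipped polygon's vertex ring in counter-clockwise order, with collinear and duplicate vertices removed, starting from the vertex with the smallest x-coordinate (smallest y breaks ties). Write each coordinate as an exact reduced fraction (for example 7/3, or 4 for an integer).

1. After x ≥ 0: [(3,4) (11,2) (17,2) (17,4) (5,18)]
2. After x ≤ 18: [(3,4) (11,2) (17,2) (17,4) (5,18)]
3. After y ≥ 15: [(32/7,15) (53/7,15) (5,18)]
4. After y ≤ 19: [(32/7,15) (53/7,15) (5,18)]
5. Canonical ring: [(32/7,15) (53/7,15) (5,18)]

Clipped polygon: [(32/7,15) (53/7,15) (5,18)]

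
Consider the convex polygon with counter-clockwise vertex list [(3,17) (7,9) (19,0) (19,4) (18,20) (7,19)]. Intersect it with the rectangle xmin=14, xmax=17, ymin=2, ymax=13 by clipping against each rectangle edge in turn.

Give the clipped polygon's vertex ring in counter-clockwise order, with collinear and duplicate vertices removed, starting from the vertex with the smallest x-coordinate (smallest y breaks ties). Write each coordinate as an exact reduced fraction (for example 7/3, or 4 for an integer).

Clipped polygon: [(14,15/4) (49/3,2) (17,2) (17,13) (14,13)]

1. After x ≥ 14: [(14,15/4) (19,0) (19,4) (18,20) (14,216/11)]
2. After x ≤ 17: [(14,15/4) (17,3/2) (17,219/11) (14,216/11)]
3. After y ≥ 2: [(14,15/4) (49/3,2) (17,2) (17,219/11) (14,216/11)]
4. After y ≤ 13: [(14,13) (14,15/4) (49/3,2) (17,2) (17,13)]
5. Canonical ring: [(14,15/4) (49/3,2) (17,2) (17,13) (14,13)]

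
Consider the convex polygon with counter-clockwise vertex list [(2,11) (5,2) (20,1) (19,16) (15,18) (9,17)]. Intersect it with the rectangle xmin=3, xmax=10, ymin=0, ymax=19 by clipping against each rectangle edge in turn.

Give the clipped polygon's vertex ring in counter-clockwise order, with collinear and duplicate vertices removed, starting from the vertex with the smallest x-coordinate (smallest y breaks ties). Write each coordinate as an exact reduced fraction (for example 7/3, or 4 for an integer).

1. After x ≥ 3: [(3,83/7) (3,8) (5,2) (20,1) (19,16) (15,18) (9,17)]
2. After x ≤ 10: [(3,83/7) (3,8) (5,2) (10,5/3) (10,103/6) (9,17)]
3. After y ≥ 0: [(3,83/7) (3,8) (5,2) (10,5/3) (10,103/6) (9,17)]
4. After y ≤ 19: [(3,83/7) (3,8) (5,2) (10,5/3) (10,103/6) (9,17)]
5. Canonical ring: [(3,8) (5,2) (10,5/3) (10,103/6) (9,17) (3,83/7)]

Clipped polygon: [(3,8) (5,2) (10,5/3) (10,103/6) (9,17) (3,83/7)]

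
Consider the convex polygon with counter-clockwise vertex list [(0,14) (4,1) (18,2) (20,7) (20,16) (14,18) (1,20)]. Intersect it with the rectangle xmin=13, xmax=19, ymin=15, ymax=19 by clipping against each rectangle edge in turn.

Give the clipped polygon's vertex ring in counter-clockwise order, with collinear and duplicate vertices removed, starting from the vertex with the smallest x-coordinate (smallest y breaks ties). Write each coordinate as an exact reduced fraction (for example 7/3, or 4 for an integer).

1. After x ≥ 13: [(13,23/14) (18,2) (20,7) (20,16) (14,18) (13,236/13)]
2. After x ≤ 19: [(13,23/14) (18,2) (19,9/2) (19,49/3) (14,18) (13,236/13)]
3. After y ≥ 15: [(13,15) (19,15) (19,49/3) (14,18) (13,236/13)]
4. After y ≤ 19: [(13,15) (19,15) (19,49/3) (14,18) (13,236/13)]
5. Canonical ring: [(13,15) (19,15) (19,49/3) (14,18) (13,236/13)]

Clipped polygon: [(13,15) (19,15) (19,49/3) (14,18) (13,236/13)]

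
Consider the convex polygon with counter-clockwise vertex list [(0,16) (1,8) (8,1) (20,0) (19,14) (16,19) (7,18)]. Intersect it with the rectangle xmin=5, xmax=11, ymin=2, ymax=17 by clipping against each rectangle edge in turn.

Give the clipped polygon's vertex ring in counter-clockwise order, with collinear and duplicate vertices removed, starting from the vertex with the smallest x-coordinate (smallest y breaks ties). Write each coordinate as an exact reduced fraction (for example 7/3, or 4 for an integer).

Clipped polygon: [(5,4) (7,2) (11,2) (11,17) (5,17)]

1. After x ≥ 5: [(5,122/7) (5,4) (8,1) (20,0) (19,14) (16,19) (7,18)]
2. After x ≤ 11: [(5,122/7) (5,4) (8,1) (11,3/4) (11,166/9) (7,18)]
3. After y ≥ 2: [(5,122/7) (5,4) (7,2) (11,2) (11,166/9) (7,18)]
4. After y ≤ 17: [(5,17) (5,4) (7,2) (11,2) (11,17)]
5. Canonical ring: [(5,4) (7,2) (11,2) (11,17) (5,17)]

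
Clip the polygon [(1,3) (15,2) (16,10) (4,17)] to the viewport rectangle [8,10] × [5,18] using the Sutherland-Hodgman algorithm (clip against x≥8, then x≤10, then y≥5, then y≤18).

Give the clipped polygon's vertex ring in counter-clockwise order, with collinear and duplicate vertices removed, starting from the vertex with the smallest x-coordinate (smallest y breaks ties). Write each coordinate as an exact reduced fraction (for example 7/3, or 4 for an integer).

1. After x ≥ 8: [(8,5/2) (15,2) (16,10) (8,44/3)]
2. After x ≤ 10: [(8,5/2) (10,33/14) (10,27/2) (8,44/3)]
3. After y ≥ 5: [(8,5) (10,5) (10,27/2) (8,44/3)]
4. After y ≤ 18: [(8,5) (10,5) (10,27/2) (8,44/3)]
5. Canonical ring: [(8,5) (10,5) (10,27/2) (8,44/3)]

Clipped polygon: [(8,5) (10,5) (10,27/2) (8,44/3)]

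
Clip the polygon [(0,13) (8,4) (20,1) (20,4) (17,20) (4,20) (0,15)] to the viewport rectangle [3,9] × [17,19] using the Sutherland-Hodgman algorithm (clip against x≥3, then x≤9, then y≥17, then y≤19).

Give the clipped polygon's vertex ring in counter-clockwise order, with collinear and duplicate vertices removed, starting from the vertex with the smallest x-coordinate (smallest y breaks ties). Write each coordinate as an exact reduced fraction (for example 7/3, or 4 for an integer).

Clipped polygon: [(3,17) (9,17) (9,19) (16/5,19) (3,75/4)]

1. After x ≥ 3: [(3,77/8) (8,4) (20,1) (20,4) (17,20) (4,20) (3,75/4)]
2. After x ≤ 9: [(3,77/8) (8,4) (9,15/4) (9,20) (4,20) (3,75/4)]
3. After y ≥ 17: [(3,17) (9,17) (9,20) (4,20) (3,75/4)]
4. After y ≤ 19: [(3,17) (9,17) (9,19) (16/5,19) (3,75/4)]
5. Canonical ring: [(3,17) (9,17) (9,19) (16/5,19) (3,75/4)]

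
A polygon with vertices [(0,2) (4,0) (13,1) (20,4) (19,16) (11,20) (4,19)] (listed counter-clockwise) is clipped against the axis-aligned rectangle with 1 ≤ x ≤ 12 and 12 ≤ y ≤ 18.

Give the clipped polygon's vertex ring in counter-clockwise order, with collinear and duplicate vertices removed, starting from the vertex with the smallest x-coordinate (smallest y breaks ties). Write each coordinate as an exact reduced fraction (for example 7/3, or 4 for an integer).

1. After x ≥ 1: [(1,25/4) (1,3/2) (4,0) (13,1) (20,4) (19,16) (11,20) (4,19)]
2. After x ≤ 12: [(1,25/4) (1,3/2) (4,0) (12,8/9) (12,39/2) (11,20) (4,19)]
3. After y ≥ 12: [(40/17,12) (12,12) (12,39/2) (11,20) (4,19)]
4. After y ≤ 18: [(64/17,18) (40/17,12) (12,12) (12,18)]
5. Canonical ring: [(40/17,12) (12,12) (12,18) (64/17,18)]

Clipped polygon: [(40/17,12) (12,12) (12,18) (64/17,18)]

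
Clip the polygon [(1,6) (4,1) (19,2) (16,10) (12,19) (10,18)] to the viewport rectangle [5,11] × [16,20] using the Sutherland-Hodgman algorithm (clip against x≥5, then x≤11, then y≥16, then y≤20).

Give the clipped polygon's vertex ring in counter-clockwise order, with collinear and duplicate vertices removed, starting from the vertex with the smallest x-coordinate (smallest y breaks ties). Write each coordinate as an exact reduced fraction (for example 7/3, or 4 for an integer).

1. After x ≥ 5: [(5,34/3) (5,16/15) (19,2) (16,10) (12,19) (10,18)]
2. After x ≤ 11: [(5,34/3) (5,16/15) (11,22/15) (11,37/2) (10,18)]
3. After y ≥ 16: [(17/2,16) (11,16) (11,37/2) (10,18)]
4. After y ≤ 20: [(17/2,16) (11,16) (11,37/2) (10,18)]
5. Canonical ring: [(17/2,16) (11,16) (11,37/2) (10,18)]

Clipped polygon: [(17/2,16) (11,16) (11,37/2) (10,18)]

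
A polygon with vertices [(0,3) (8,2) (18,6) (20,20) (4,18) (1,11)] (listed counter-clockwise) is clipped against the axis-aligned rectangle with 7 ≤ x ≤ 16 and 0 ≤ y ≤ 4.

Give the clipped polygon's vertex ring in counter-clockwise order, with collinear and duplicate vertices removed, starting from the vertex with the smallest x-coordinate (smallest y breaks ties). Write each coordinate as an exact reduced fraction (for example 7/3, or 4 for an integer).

1. After x ≥ 7: [(7,17/8) (8,2) (18,6) (20,20) (7,147/8)]
2. After x ≤ 16: [(7,17/8) (8,2) (16,26/5) (16,39/2) (7,147/8)]
3. After y ≥ 0: [(7,17/8) (8,2) (16,26/5) (16,39/2) (7,147/8)]
4. After y ≤ 4: [(7,4) (7,17/8) (8,2) (13,4)]
5. Canonical ring: [(7,17/8) (8,2) (13,4) (7,4)]

Clipped polygon: [(7,17/8) (8,2) (13,4) (7,4)]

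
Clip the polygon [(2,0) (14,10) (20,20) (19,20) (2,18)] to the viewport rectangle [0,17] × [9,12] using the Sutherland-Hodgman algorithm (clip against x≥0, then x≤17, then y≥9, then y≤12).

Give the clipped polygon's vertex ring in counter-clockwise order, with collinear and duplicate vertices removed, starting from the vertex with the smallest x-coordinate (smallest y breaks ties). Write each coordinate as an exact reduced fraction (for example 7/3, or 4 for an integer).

1. After x ≥ 0: [(2,0) (14,10) (20,20) (19,20) (2,18)]
2. After x ≤ 17: [(2,0) (14,10) (17,15) (17,336/17) (2,18)]
3. After y ≥ 9: [(2,9) (64/5,9) (14,10) (17,15) (17,336/17) (2,18)]
4. After y ≤ 12: [(2,12) (2,9) (64/5,9) (14,10) (76/5,12)]
5. Canonical ring: [(2,9) (64/5,9) (14,10) (76/5,12) (2,12)]

Clipped polygon: [(2,9) (64/5,9) (14,10) (76/5,12) (2,12)]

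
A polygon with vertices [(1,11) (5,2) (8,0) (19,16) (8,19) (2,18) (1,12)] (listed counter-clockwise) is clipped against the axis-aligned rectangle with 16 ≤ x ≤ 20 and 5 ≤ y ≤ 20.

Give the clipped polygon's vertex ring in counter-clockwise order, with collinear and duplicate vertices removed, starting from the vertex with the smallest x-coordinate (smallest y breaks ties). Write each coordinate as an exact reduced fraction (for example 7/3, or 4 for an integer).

1. After x ≥ 16: [(16,128/11) (19,16) (16,185/11)]
2. After x ≤ 20: [(16,128/11) (19,16) (16,185/11)]
3. After y ≥ 5: [(16,128/11) (19,16) (16,185/11)]
4. After y ≤ 20: [(16,128/11) (19,16) (16,185/11)]
5. Canonical ring: [(16,128/11) (19,16) (16,185/11)]

Clipped polygon: [(16,128/11) (19,16) (16,185/11)]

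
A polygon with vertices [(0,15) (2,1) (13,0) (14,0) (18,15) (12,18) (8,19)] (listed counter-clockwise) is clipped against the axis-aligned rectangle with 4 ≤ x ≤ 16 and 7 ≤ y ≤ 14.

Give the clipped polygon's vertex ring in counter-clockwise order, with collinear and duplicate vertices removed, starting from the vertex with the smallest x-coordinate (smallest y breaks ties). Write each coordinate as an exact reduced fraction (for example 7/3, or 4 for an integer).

Clipped polygon: [(4,7) (238/15,7) (16,15/2) (16,14) (4,14)]

1. After x ≥ 4: [(4,17) (4,9/11) (13,0) (14,0) (18,15) (12,18) (8,19)]
2. After x ≤ 16: [(4,17) (4,9/11) (13,0) (14,0) (16,15/2) (16,16) (12,18) (8,19)]
3. After y ≥ 7: [(4,17) (4,7) (238/15,7) (16,15/2) (16,16) (12,18) (8,19)]
4. After y ≤ 14: [(4,14) (4,7) (238/15,7) (16,15/2) (16,14)]
5. Canonical ring: [(4,7) (238/15,7) (16,15/2) (16,14) (4,14)]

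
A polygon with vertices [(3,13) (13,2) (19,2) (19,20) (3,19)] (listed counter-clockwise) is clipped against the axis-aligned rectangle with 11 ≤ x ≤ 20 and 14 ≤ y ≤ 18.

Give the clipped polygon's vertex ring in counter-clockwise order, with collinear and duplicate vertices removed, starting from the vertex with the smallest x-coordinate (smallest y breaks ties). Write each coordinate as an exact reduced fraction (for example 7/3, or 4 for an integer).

Clipped polygon: [(11,14) (19,14) (19,18) (11,18)]

1. After x ≥ 11: [(11,21/5) (13,2) (19,2) (19,20) (11,39/2)]
2. After x ≤ 20: [(11,21/5) (13,2) (19,2) (19,20) (11,39/2)]
3. After y ≥ 14: [(11,14) (19,14) (19,20) (11,39/2)]
4. After y ≤ 18: [(11,18) (11,14) (19,14) (19,18)]
5. Canonical ring: [(11,14) (19,14) (19,18) (11,18)]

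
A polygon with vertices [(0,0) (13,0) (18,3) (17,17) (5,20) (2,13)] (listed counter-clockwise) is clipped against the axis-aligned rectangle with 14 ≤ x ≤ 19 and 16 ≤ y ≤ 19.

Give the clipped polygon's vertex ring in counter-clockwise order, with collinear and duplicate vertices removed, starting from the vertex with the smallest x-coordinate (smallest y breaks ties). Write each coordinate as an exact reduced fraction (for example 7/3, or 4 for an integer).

1. After x ≥ 14: [(14,3/5) (18,3) (17,17) (14,71/4)]
2. After x ≤ 19: [(14,3/5) (18,3) (17,17) (14,71/4)]
3. After y ≥ 16: [(14,16) (239/14,16) (17,17) (14,71/4)]
4. After y ≤ 19: [(14,16) (239/14,16) (17,17) (14,71/4)]
5. Canonical ring: [(14,16) (239/14,16) (17,17) (14,71/4)]

Clipped polygon: [(14,16) (239/14,16) (17,17) (14,71/4)]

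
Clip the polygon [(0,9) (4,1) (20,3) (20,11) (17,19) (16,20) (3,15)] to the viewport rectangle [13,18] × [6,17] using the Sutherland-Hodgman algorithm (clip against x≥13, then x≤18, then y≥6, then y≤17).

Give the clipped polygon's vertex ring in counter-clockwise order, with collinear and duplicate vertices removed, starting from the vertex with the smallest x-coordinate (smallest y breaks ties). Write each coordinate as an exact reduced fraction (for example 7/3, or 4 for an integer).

Clipped polygon: [(13,6) (18,6) (18,49/3) (71/4,17) (13,17)]

1. After x ≥ 13: [(13,17/8) (20,3) (20,11) (17,19) (16,20) (13,245/13)]
2. After x ≤ 18: [(13,17/8) (18,11/4) (18,49/3) (17,19) (16,20) (13,245/13)]
3. After y ≥ 6: [(13,6) (18,6) (18,49/3) (17,19) (16,20) (13,245/13)]
4. After y ≤ 17: [(13,17) (13,6) (18,6) (18,49/3) (71/4,17)]
5. Canonical ring: [(13,6) (18,6) (18,49/3) (71/4,17) (13,17)]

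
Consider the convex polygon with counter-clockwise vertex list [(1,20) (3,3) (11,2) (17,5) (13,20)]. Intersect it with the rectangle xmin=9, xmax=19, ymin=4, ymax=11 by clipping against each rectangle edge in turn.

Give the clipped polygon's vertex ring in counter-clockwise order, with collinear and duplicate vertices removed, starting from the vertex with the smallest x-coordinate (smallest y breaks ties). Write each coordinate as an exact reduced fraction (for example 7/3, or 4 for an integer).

1. After x ≥ 9: [(9,20) (9,9/4) (11,2) (17,5) (13,20)]
2. After x ≤ 19: [(9,20) (9,9/4) (11,2) (17,5) (13,20)]
3. After y ≥ 4: [(9,20) (9,4) (15,4) (17,5) (13,20)]
4. After y ≤ 11: [(9,11) (9,4) (15,4) (17,5) (77/5,11)]
5. Canonical ring: [(9,4) (15,4) (17,5) (77/5,11) (9,11)]

Clipped polygon: [(9,4) (15,4) (17,5) (77/5,11) (9,11)]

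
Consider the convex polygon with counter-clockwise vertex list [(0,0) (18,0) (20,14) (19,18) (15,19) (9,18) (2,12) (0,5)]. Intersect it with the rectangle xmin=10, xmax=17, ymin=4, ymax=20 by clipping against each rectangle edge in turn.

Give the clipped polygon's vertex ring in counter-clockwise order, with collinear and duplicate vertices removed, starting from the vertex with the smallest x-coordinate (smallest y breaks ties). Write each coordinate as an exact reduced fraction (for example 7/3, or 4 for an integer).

Clipped polygon: [(10,4) (17,4) (17,37/2) (15,19) (10,109/6)]

1. After x ≥ 10: [(10,0) (18,0) (20,14) (19,18) (15,19) (10,109/6)]
2. After x ≤ 17: [(10,0) (17,0) (17,37/2) (15,19) (10,109/6)]
3. After y ≥ 4: [(10,4) (17,4) (17,37/2) (15,19) (10,109/6)]
4. After y ≤ 20: [(10,4) (17,4) (17,37/2) (15,19) (10,109/6)]
5. Canonical ring: [(10,4) (17,4) (17,37/2) (15,19) (10,109/6)]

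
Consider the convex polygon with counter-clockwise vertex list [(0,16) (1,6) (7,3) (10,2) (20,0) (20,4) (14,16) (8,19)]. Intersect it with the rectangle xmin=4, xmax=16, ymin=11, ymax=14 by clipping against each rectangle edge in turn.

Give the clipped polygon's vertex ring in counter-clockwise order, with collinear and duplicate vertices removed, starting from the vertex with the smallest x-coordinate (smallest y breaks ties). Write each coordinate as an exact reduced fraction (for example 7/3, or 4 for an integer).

Clipped polygon: [(4,11) (16,11) (16,12) (15,14) (4,14)]

1. After x ≥ 4: [(4,35/2) (4,9/2) (7,3) (10,2) (20,0) (20,4) (14,16) (8,19)]
2. After x ≤ 16: [(4,35/2) (4,9/2) (7,3) (10,2) (16,4/5) (16,12) (14,16) (8,19)]
3. After y ≥ 11: [(4,35/2) (4,11) (16,11) (16,12) (14,16) (8,19)]
4. After y ≤ 14: [(4,14) (4,11) (16,11) (16,12) (15,14)]
5. Canonical ring: [(4,11) (16,11) (16,12) (15,14) (4,14)]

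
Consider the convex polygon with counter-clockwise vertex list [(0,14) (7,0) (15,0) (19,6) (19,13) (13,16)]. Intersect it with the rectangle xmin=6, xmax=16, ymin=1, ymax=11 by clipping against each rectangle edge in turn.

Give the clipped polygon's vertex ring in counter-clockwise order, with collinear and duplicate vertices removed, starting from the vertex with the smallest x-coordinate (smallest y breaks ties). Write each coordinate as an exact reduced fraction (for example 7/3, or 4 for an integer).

1. After x ≥ 6: [(6,194/13) (6,2) (7,0) (15,0) (19,6) (19,13) (13,16)]
2. After x ≤ 16: [(6,194/13) (6,2) (7,0) (15,0) (16,3/2) (16,29/2) (13,16)]
3. After y ≥ 1: [(6,194/13) (6,2) (13/2,1) (47/3,1) (16,3/2) (16,29/2) (13,16)]
4. After y ≤ 11: [(6,11) (6,2) (13/2,1) (47/3,1) (16,3/2) (16,11)]
5. Canonical ring: [(6,2) (13/2,1) (47/3,1) (16,3/2) (16,11) (6,11)]

Clipped polygon: [(6,2) (13/2,1) (47/3,1) (16,3/2) (16,11) (6,11)]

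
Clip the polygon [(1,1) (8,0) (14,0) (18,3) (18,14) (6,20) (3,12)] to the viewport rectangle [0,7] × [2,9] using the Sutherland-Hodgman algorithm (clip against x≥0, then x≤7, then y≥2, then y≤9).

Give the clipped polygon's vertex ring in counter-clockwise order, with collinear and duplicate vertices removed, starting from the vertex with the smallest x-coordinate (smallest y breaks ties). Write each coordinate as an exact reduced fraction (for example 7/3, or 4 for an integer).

1. After x ≥ 0: [(1,1) (8,0) (14,0) (18,3) (18,14) (6,20) (3,12)]
2. After x ≤ 7: [(1,1) (7,1/7) (7,39/2) (6,20) (3,12)]
3. After y ≥ 2: [(13/11,2) (7,2) (7,39/2) (6,20) (3,12)]
4. After y ≤ 9: [(27/11,9) (13/11,2) (7,2) (7,9)]
5. Canonical ring: [(13/11,2) (7,2) (7,9) (27/11,9)]

Clipped polygon: [(13/11,2) (7,2) (7,9) (27/11,9)]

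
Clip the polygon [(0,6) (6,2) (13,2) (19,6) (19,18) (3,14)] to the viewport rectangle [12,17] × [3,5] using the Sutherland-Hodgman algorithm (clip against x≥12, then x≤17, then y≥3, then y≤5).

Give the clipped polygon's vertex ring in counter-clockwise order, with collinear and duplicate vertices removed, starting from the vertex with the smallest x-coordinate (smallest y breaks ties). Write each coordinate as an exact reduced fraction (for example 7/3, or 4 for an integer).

1. After x ≥ 12: [(12,2) (13,2) (19,6) (19,18) (12,65/4)]
2. After x ≤ 17: [(12,2) (13,2) (17,14/3) (17,35/2) (12,65/4)]
3. After y ≥ 3: [(12,3) (29/2,3) (17,14/3) (17,35/2) (12,65/4)]
4. After y ≤ 5: [(12,5) (12,3) (29/2,3) (17,14/3) (17,5)]
5. Canonical ring: [(12,3) (29/2,3) (17,14/3) (17,5) (12,5)]

Clipped polygon: [(12,3) (29/2,3) (17,14/3) (17,5) (12,5)]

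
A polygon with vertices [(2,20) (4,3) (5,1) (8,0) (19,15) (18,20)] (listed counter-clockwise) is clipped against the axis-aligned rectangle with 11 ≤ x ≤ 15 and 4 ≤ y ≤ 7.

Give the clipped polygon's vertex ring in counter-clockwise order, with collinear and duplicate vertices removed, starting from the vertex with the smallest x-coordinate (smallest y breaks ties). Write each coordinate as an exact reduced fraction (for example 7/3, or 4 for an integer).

1. After x ≥ 11: [(11,20) (11,45/11) (19,15) (18,20)]
2. After x ≤ 15: [(15,20) (11,20) (11,45/11) (15,105/11)]
3. After y ≥ 4: [(15,20) (11,20) (11,45/11) (15,105/11)]
4. After y ≤ 7: [(11,7) (11,45/11) (197/15,7)]
5. Canonical ring: [(11,45/11) (197/15,7) (11,7)]

Clipped polygon: [(11,45/11) (197/15,7) (11,7)]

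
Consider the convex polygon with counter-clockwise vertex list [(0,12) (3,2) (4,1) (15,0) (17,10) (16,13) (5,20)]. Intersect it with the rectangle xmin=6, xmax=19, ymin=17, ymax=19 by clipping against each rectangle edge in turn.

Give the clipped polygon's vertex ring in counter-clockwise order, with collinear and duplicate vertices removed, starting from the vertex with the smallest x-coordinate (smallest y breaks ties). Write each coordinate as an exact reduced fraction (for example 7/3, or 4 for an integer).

Clipped polygon: [(6,17) (68/7,17) (46/7,19) (6,19)]

1. After x ≥ 6: [(6,9/11) (15,0) (17,10) (16,13) (6,213/11)]
2. After x ≤ 19: [(6,9/11) (15,0) (17,10) (16,13) (6,213/11)]
3. After y ≥ 17: [(6,17) (68/7,17) (6,213/11)]
4. After y ≤ 19: [(6,19) (6,17) (68/7,17) (46/7,19)]
5. Canonical ring: [(6,17) (68/7,17) (46/7,19) (6,19)]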